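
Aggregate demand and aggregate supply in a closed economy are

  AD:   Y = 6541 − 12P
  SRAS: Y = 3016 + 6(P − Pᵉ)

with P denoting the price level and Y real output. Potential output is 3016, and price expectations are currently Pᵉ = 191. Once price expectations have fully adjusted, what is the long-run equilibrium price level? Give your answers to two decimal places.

Long-run P = 293.75

Short run: with Pᵉ = 191, SRAS is Y = 1870 + 6P. Setting AD = SRAS gives 4671 = 18P, so P = 259.50 and Y = 6541 − 12P = 3427.00.
Output 3427.00 is above potential 3016, so over time expected prices rise and SRAS shifts left until Y returns to 3016.
Long run: Y = 3016 on the AD curve gives 3016 = 6541 − 12P, so P = 293.75.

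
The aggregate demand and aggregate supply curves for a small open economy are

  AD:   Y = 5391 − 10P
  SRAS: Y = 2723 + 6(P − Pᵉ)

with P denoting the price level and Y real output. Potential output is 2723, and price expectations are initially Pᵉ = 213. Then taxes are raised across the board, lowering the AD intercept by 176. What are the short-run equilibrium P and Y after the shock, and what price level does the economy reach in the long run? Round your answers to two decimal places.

AD shifts left: new AD is Y = 5215 − 10P. With Pᵉ = 213, SRAS is Y = 1445 + 6P.
Short run: 5215 − 10P = 1445 + 6P gives 3770 = 16P, so P = 235.63 and Y = 5215 − 10P = 2858.75.
Y = 2858.75 is above potential 2723; expectations adjust and SRAS shifts left until Y = 2723.
Long run: on the new AD curve, 2723 = 5215 − 10P gives P = 249.20.

Short run: P = 235.63, Y = 2858.75. Long run: P = 249.20.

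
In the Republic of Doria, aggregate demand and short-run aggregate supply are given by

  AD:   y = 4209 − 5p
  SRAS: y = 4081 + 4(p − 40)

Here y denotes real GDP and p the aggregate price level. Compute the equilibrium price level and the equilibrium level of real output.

Write SRAS as y = 4081 + 4p − 160 = 3921 + 4p.
Set AD = SRAS: 4209 − 5p = 3921 + 4p, so 288 = 9p and p = 32.
Then y = 4209 − 5·32 = 4049.

p = 32, y = 4049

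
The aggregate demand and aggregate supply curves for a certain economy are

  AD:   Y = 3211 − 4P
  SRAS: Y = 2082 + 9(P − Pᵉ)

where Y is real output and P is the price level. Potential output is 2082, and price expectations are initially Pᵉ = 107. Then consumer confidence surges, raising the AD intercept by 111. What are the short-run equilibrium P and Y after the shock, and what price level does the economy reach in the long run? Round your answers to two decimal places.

AD shifts right: new AD is Y = 3322 − 4P. With Pᵉ = 107, SRAS is Y = 1119 + 9P.
Short run: 3322 − 4P = 1119 + 9P gives 2203 = 13P, so P = 169.46 and Y = 3322 − 4P = 2644.15.
Y = 2644.15 is above potential 2082; expectations adjust and SRAS shifts left until Y = 2082.
Long run: on the new AD curve, 2082 = 3322 − 4P gives P = 310.00.

Short run: P = 169.46, Y = 2644.15. Long run: P = 310.00.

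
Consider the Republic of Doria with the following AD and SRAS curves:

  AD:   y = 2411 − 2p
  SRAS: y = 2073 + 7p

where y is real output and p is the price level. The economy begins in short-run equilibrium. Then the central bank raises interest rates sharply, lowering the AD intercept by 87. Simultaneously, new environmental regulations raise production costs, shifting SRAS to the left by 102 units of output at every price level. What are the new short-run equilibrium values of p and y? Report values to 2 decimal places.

After both shocks: AD is y = 2324 − 2p and SRAS is y = 1971 + 7p.
Setting them equal: 353 = 9p, so p = 39.22.
Substituting into AD, y = 2245.56.

p = 39.22, y = 2245.56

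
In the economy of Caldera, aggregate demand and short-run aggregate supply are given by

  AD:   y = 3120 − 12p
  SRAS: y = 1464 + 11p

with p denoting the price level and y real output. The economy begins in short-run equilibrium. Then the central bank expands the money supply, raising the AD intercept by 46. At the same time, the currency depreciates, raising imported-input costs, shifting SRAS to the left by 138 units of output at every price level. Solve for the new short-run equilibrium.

p = 80, y = 2206

After both shocks: AD is y = 3166 − 12p and SRAS is y = 1326 + 11p.
Setting them equal: 1840 = 23p, so p = 80.
y = 3166 − 12·80 = 2206.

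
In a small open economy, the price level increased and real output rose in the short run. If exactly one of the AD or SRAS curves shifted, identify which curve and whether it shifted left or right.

P rose and Y rose. An AD shift moves P and Y in the same direction; an SRAS shift moves them in opposite directions.
Here P and Y moved in the same direction, so the AD curve shifted.
Since Y rose, AD shifted right.

AD shifted right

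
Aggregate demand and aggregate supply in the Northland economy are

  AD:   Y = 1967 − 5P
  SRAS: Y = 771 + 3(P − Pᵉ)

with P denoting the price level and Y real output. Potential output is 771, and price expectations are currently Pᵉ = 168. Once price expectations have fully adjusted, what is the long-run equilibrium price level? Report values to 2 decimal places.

Short run: with Pᵉ = 168, SRAS is Y = 267 + 3P. Setting AD = SRAS gives 1700 = 8P, so P = 212.50 and Y = 1967 − 5P = 904.50.
Output 904.50 is above potential 771, so over time expected prices rise and SRAS shifts left until Y returns to 771.
Long run: Y = 771 on the AD curve gives 771 = 1967 − 5P, so P = 239.20.

Long-run P = 239.20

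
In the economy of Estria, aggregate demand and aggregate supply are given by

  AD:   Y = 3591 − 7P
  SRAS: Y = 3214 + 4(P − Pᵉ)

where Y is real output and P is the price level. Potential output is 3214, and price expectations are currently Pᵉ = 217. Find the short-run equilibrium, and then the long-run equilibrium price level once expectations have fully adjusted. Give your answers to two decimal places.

Short run: with Pᵉ = 217, SRAS is Y = 2346 + 4P. Setting AD = SRAS gives 1245 = 11P, so P = 113.18 and Y = 3591 − 7P = 2798.73.
Output 2798.73 is below potential 3214, so over time expected prices fall and SRAS shifts right until Y returns to 3214.
Long run: Y = 3214 on the AD curve gives 3214 = 3591 − 7P, so P = 53.86.

Short run: P = 113.18, Y = 2798.73. Long run: P = 53.86.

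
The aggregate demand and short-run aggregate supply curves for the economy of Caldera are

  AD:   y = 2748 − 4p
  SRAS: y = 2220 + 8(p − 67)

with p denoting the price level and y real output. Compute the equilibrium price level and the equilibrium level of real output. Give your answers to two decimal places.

Write SRAS as y = 2220 + 8p − 536 = 1684 + 8p.
Set AD = SRAS: 2748 − 4p = 1684 + 8p, so 1064 = 12p and p = 88.67.
Substituting into AD, y = 2748 − 4p = 2393.33.

p = 88.67, y = 2393.33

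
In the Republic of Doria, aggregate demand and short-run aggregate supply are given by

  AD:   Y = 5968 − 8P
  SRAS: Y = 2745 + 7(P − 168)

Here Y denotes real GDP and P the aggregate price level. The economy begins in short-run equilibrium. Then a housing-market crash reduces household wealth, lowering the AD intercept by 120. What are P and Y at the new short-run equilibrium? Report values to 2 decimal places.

P = 285.27, Y = 3565.87

This is a negative demand shock: AD shifts left.
New AD: Y = 5848 − 8P.
SRAS can be written Y = 1569 + 7P.
Set AD = SRAS: 5848 − 8P = 1569 + 7P, so 4279 = 15P and P = 285.27.
Substituting into AD, Y = 3565.87.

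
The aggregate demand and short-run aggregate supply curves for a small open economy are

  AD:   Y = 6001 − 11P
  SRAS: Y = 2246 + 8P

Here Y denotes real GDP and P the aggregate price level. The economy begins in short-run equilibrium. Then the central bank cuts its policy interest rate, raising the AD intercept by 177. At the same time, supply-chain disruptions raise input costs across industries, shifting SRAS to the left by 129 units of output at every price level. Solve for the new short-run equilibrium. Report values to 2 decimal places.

After both shocks: AD is Y = 6178 − 11P and SRAS is Y = 2117 + 8P.
Setting them equal: 4061 = 19P, so P = 213.74.
Substituting into AD, Y = 3826.89.

P = 213.74, Y = 3826.89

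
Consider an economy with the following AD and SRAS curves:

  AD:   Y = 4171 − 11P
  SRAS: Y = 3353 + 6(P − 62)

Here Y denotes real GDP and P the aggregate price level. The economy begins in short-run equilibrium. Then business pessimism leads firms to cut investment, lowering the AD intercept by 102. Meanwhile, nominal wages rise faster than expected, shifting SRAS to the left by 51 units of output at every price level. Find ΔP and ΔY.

After both shocks: AD is Y = 4069 − 11P and SRAS is Y = 2930 + 6P.
Setting them equal: 1139 = 17P, so P = 67.
Y = 4069 − 11·67 = 3332.
Initially P = 70, Y = 3401, so ΔP = -3 and ΔY = -69.

ΔP = -3, ΔY = -69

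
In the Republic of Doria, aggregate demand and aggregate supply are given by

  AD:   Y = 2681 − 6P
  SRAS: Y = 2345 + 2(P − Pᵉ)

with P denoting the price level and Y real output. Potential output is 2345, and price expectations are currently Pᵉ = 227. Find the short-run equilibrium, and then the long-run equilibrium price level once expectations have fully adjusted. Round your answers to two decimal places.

Short run: with Pᵉ = 227, SRAS is Y = 1891 + 2P. Setting AD = SRAS gives 790 = 8P, so P = 98.75 and Y = 2681 − 6P = 2088.50.
Output 2088.50 is below potential 2345, so over time expected prices fall and SRAS shifts right until Y returns to 2345.
Long run: Y = 2345 on the AD curve gives 2345 = 2681 − 6P, so P = 56.00.

Short run: P = 98.75, Y = 2088.50. Long run: P = 56.00.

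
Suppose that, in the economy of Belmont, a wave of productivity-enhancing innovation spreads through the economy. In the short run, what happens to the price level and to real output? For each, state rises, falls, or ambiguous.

Price level: falls; output: rises

This is a favourable supply shock: SRAS shifts right.
Moving along the downward-sloping AD curve, P falls and Y rises.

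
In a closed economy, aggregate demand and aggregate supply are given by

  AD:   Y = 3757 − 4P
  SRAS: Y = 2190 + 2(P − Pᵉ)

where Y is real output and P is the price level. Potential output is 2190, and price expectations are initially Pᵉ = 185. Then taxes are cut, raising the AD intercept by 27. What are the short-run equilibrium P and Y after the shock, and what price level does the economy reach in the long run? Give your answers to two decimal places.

Short run: P = 327.33, Y = 2474.67. Long run: P = 398.50.

AD shifts right: new AD is Y = 3784 − 4P. With Pᵉ = 185, SRAS is Y = 1820 + 2P.
Short run: 3784 − 4P = 1820 + 2P gives 1964 = 6P, so P = 327.33 and Y = 3784 − 4P = 2474.67.
Y = 2474.67 is above potential 2190; expectations adjust and SRAS shifts left until Y = 2190.
Long run: on the new AD curve, 2190 = 3784 − 4P gives P = 398.50.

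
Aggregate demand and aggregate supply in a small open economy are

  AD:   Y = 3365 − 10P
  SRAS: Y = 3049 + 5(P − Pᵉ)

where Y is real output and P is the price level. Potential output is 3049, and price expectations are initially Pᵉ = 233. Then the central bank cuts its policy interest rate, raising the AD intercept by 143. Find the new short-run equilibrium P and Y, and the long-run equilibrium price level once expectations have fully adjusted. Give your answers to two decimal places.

Short run: P = 108.27, Y = 2425.33. Long run: P = 45.90.

AD shifts right: new AD is Y = 3508 − 10P. With Pᵉ = 233, SRAS is Y = 1884 + 5P.
Short run: 3508 − 10P = 1884 + 5P gives 1624 = 15P, so P = 108.27 and Y = 3508 − 10P = 2425.33.
Y = 2425.33 is below potential 3049; expectations adjust and SRAS shifts right until Y = 3049.
Long run: on the new AD curve, 3049 = 3508 − 10P gives P = 45.90.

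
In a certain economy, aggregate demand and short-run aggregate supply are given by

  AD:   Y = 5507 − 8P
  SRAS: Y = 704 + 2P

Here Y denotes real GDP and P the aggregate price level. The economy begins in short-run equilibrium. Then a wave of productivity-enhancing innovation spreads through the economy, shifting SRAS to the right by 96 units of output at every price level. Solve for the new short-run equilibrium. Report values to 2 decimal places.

This is a positive supply shock: SRAS shifts right.
New SRAS: Y = 800 + 2P.
Set AD = SRAS: 5507 − 8P = 800 + 2P, so 4707 = 10P and P = 470.70.
Substituting into AD, Y = 1741.40.

P = 470.70, Y = 1741.40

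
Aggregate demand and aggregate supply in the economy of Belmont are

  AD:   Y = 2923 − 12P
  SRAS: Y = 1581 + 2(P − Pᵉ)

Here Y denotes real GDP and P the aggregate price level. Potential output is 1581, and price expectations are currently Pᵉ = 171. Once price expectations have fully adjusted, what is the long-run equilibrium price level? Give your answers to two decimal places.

Short run: with Pᵉ = 171, SRAS is Y = 1239 + 2P. Setting AD = SRAS gives 1684 = 14P, so P = 120.29 and Y = 2923 − 12P = 1479.57.
Output 1479.57 is below potential 1581, so over time expected prices fall and SRAS shifts right until Y returns to 1581.
Long run: Y = 1581 on the AD curve gives 1581 = 2923 − 12P, so P = 111.83.

Long-run P = 111.83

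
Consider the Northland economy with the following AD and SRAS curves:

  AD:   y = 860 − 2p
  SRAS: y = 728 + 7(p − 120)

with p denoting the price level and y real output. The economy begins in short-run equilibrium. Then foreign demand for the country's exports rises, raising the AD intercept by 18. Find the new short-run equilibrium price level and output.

p = 110, y = 658

This is a positive demand shock: AD shifts right.
New AD: y = 878 − 2p.
SRAS can be written y = 7p − 112.
Set AD = SRAS: 878 − 2p = 7p − 112, so 990 = 9p and p = 110.
y = 878 − 2·110 = 658.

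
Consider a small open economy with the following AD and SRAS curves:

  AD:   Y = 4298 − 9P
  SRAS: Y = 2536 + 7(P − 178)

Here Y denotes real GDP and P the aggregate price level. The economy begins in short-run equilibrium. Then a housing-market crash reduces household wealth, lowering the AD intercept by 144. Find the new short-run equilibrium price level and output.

P = 179, Y = 2543

This is a negative demand shock: AD shifts left.
New AD: Y = 4154 − 9P.
SRAS can be written Y = 1290 + 7P.
Set AD = SRAS: 4154 − 9P = 1290 + 7P, so 2864 = 16P and P = 179.
Y = 4154 − 9·179 = 2543.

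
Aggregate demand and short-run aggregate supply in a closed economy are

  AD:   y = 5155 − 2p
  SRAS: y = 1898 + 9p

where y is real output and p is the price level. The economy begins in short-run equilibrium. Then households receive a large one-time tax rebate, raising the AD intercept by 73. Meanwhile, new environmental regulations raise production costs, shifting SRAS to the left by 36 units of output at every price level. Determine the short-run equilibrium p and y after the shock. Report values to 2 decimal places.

After both shocks: AD is y = 5228 − 2p and SRAS is y = 1862 + 9p.
Setting them equal: 3366 = 11p, so p = 306.00.
Substituting into AD, y = 4616.00.

p = 306.00, y = 4616.00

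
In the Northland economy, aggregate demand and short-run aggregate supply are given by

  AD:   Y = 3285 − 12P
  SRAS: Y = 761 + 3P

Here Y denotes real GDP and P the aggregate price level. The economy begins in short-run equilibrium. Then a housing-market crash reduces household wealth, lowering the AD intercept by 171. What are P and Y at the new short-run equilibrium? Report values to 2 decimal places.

This is a negative demand shock: AD shifts left.
New AD: Y = 3114 − 12P.
Set AD = SRAS: 3114 − 12P = 761 + 3P, so 2353 = 15P and P = 156.87.
Substituting into AD, Y = 1231.60.

P = 156.87, Y = 1231.60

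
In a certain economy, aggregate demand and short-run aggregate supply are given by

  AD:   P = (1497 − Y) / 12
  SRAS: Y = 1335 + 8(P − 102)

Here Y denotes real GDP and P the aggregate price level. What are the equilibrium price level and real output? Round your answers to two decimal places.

P = 48.90, Y = 910.20

Write SRAS as Y = 1335 + 8P − 816 = 519 + 8P.
Rearrange AD to Y = 1497 − 12P.
Set AD = SRAS: 1497 − 12P = 519 + 8P, so 978 = 20P and P = 48.90.
Substituting into AD, Y = 1497 − 12P = 910.20.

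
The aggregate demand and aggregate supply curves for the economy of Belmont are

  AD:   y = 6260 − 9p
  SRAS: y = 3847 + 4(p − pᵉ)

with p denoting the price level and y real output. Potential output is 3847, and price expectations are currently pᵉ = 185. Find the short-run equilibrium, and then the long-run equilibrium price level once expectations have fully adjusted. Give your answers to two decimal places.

Short run: p = 242.54, y = 4077.15. Long run: p = 268.11.

Short run: with pᵉ = 185, SRAS is y = 3107 + 4p. Setting AD = SRAS gives 3153 = 13p, so p = 242.54 and y = 6260 − 9p = 4077.15.
Output 4077.15 is above potential 3847, so over time expected prices rise and SRAS shifts left until y returns to 3847.
Long run: y = 3847 on the AD curve gives 3847 = 6260 − 9p, so p = 268.11.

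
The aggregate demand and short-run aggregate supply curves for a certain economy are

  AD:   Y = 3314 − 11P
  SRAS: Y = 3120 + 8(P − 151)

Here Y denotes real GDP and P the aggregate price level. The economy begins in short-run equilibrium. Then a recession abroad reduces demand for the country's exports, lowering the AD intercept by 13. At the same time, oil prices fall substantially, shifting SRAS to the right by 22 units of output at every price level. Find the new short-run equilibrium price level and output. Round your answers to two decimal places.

After both shocks: AD is Y = 3301 − 11P and SRAS is Y = 1934 + 8P.
Setting them equal: 1367 = 19P, so P = 71.95.
Substituting into AD, Y = 2509.58.

P = 71.95, Y = 2509.58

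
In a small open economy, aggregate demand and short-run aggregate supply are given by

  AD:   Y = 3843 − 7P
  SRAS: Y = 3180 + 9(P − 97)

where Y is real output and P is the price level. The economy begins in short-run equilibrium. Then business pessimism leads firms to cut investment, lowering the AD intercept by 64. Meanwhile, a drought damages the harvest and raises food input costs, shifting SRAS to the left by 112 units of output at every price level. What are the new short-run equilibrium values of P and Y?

P = 99, Y = 3086

After both shocks: AD is Y = 3779 − 7P and SRAS is Y = 2195 + 9P.
Setting them equal: 1584 = 16P, so P = 99.
Y = 3779 − 7·99 = 3086.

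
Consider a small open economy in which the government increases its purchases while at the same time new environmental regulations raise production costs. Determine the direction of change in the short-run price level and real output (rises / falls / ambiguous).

Price level: rises; output: ambiguous

The first event is a positive demand shock: AD shifts right, which by itself pushes P up and Y up.
The second is an adverse supply shock: SRAS shifts left, which by itself pushes P up and Y down.
Both shocks push P up, so P rises. The two shocks push Y in opposite directions, so the effect on Y is ambiguous.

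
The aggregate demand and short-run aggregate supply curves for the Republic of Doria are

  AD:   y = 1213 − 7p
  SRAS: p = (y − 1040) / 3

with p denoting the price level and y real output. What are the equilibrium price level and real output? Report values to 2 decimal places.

p = 17.30, y = 1091.90

Rearrange SRAS to y = 1040 + 3p.
Set AD = SRAS: 1213 − 7p = 1040 + 3p, so 173 = 10p and p = 17.30.
Substituting into AD, y = 1213 − 7p = 1091.90.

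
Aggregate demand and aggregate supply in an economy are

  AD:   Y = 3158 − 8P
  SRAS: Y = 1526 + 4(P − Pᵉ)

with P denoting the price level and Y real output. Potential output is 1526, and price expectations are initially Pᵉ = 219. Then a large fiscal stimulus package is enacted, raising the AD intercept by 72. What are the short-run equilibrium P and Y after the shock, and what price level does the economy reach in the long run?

Short run: P = 215, Y = 1510. Long run: P = 213.

AD shifts right: new AD is Y = 3230 − 8P. With Pᵉ = 219, SRAS is Y = 650 + 4P.
Short run: 3230 − 8P = 650 + 4P gives 2580 = 12P, so P = 215 and Y = 3230 − 8·215 = 1510.
Y = 1510 is below potential 1526; expectations adjust and SRAS shifts right until Y = 1526.
Long run: on the new AD curve, 1526 = 3230 − 8P gives P = 213.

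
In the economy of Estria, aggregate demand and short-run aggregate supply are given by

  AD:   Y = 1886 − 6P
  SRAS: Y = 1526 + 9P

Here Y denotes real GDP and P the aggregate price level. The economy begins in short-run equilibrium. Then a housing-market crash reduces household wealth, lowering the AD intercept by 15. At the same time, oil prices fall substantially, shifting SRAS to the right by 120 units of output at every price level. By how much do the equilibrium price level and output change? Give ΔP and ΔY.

ΔP = -9, ΔY = +39

After both shocks: AD is Y = 1871 − 6P and SRAS is Y = 1646 + 9P.
Setting them equal: 225 = 15P, so P = 15.
Y = 1871 − 6·15 = 1781.
Initially P = 24, Y = 1742, so ΔP = -9 and ΔY = +39.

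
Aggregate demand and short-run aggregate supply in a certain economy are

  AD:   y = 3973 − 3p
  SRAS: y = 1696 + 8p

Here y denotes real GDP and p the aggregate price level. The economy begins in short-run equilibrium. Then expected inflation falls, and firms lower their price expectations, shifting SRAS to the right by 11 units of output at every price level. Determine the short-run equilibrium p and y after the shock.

p = 206, y = 3355

This is a positive supply shock: SRAS shifts right.
New SRAS: y = 1707 + 8p.
Set AD = SRAS: 3973 − 3p = 1707 + 8p, so 2266 = 11p and p = 206.
y = 3973 − 3·206 = 3355.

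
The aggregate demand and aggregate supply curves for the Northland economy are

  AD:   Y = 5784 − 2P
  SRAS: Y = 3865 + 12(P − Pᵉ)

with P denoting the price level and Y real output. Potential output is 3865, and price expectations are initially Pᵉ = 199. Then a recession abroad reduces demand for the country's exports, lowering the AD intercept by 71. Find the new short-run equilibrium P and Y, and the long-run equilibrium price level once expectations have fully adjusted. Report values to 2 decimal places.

AD shifts left: new AD is Y = 5713 − 2P. With Pᵉ = 199, SRAS is Y = 1477 + 12P.
Short run: 5713 − 2P = 1477 + 12P gives 4236 = 14P, so P = 302.57 and Y = 5713 − 2P = 5107.86.
Y = 5107.86 is above potential 3865; expectations adjust and SRAS shifts left until Y = 3865.
Long run: on the new AD curve, 3865 = 5713 − 2P gives P = 924.00.

Short run: P = 302.57, Y = 5107.86. Long run: P = 924.00.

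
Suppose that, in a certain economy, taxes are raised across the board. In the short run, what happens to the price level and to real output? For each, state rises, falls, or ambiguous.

Price level: falls; output: falls

This is a negative demand shock: AD shifts left.
Moving along the upward-sloping SRAS curve, P falls and Y falls.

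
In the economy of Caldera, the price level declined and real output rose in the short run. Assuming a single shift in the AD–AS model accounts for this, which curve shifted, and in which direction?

P fell and Y rose. An AD shift moves P and Y in the same direction; an SRAS shift moves them in opposite directions.
Here P and Y moved in opposite directions, so the SRAS curve shifted.
Since Y rose, SRAS shifted right.

SRAS shifted right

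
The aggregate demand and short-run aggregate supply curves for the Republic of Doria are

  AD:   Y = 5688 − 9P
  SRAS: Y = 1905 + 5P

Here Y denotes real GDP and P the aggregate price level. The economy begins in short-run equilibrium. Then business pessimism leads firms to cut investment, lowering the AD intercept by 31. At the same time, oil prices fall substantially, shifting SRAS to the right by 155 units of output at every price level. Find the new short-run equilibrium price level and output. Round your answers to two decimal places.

P = 256.93, Y = 3344.64

After both shocks: AD is Y = 5657 − 9P and SRAS is Y = 2060 + 5P.
Setting them equal: 3597 = 14P, so P = 256.93.
Substituting into AD, Y = 3344.64.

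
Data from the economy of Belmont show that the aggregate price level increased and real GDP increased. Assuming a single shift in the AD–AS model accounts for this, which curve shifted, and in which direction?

AD shifted right

P rose and Y rose. An AD shift moves P and Y in the same direction; an SRAS shift moves them in opposite directions.
Here P and Y moved in the same direction, so the AD curve shifted.
Since Y rose, AD shifted right.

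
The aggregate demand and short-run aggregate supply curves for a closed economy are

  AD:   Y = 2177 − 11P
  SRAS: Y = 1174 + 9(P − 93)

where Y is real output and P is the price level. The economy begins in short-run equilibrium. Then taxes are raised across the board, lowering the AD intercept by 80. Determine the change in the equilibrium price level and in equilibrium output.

This is a negative demand shock: AD shifts left.
New AD: Y = 2097 − 11P.
SRAS can be written Y = 337 + 9P.
Set AD = SRAS: 2097 − 11P = 337 + 9P, so 1760 = 20P and P = 88.
Y = 2097 − 11·88 = 1129.
Initially P = 92, Y = 1165, so ΔP = -4 and ΔY = -36.

ΔP = -4, ΔY = -36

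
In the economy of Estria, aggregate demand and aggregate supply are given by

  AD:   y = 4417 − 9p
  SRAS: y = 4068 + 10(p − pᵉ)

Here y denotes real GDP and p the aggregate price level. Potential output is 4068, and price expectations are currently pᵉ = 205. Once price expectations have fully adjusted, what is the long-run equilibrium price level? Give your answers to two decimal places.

Short run: with pᵉ = 205, SRAS is y = 2018 + 10p. Setting AD = SRAS gives 2399 = 19p, so p = 126.26 and y = 4417 − 9p = 3280.63.
Output 3280.63 is below potential 4068, so over time expected prices fall and SRAS shifts right until y returns to 4068.
Long run: y = 4068 on the AD curve gives 4068 = 4417 − 9p, so p = 38.78.

Long-run p = 38.78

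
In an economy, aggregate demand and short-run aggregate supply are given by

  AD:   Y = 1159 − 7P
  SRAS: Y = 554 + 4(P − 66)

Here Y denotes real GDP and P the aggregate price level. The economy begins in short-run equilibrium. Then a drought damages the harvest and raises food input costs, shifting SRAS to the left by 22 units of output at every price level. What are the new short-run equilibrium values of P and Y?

P = 81, Y = 592

This is a negative supply shock: SRAS shifts left.
New SRAS: Y = 268 + 4P.
Set AD = SRAS: 1159 − 7P = 268 + 4P, so 891 = 11P and P = 81.
Y = 1159 − 7·81 = 592.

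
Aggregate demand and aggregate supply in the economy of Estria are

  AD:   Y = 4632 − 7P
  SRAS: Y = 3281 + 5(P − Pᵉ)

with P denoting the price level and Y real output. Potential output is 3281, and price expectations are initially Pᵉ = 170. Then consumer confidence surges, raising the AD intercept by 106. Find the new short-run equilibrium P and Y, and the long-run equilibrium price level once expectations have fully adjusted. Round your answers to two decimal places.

AD shifts right: new AD is Y = 4738 − 7P. With Pᵉ = 170, SRAS is Y = 2431 + 5P.
Short run: 4738 − 7P = 2431 + 5P gives 2307 = 12P, so P = 192.25 and Y = 4738 − 7P = 3392.25.
Y = 3392.25 is above potential 3281; expectations adjust and SRAS shifts left until Y = 3281.
Long run: on the new AD curve, 3281 = 4738 − 7P gives P = 208.14.

Short run: P = 192.25, Y = 3392.25. Long run: P = 208.14.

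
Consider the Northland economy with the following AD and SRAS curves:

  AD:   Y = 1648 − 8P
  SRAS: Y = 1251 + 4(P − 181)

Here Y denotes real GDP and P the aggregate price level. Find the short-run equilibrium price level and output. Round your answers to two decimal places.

Write SRAS as Y = 1251 + 4P − 724 = 527 + 4P.
Set AD = SRAS: 1648 − 8P = 527 + 4P, so 1121 = 12P and P = 93.42.
Substituting into AD, Y = 1648 − 8P = 900.67.

P = 93.42, Y = 900.67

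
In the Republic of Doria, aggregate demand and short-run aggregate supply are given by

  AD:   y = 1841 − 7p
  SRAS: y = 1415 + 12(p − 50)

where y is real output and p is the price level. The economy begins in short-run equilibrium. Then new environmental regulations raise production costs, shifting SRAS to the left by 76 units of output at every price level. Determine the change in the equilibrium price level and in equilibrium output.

Δp = +4, Δy = -28

This is a negative supply shock: SRAS shifts left.
New SRAS: y = 739 + 12p.
Set AD = SRAS: 1841 − 7p = 739 + 12p, so 1102 = 19p and p = 58.
y = 1841 − 7·58 = 1435.
Initially p = 54, y = 1463, so Δp = +4 and Δy = -28.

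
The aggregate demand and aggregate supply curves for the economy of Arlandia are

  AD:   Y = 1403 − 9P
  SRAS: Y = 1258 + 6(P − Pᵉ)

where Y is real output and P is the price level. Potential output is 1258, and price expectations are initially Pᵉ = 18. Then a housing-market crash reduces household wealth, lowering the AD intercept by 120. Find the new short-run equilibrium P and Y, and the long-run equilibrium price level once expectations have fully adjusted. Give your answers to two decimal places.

Short run: P = 8.87, Y = 1203.20. Long run: P = 2.78.

AD shifts left: new AD is Y = 1283 − 9P. With Pᵉ = 18, SRAS is Y = 1150 + 6P.
Short run: 1283 − 9P = 1150 + 6P gives 133 = 15P, so P = 8.87 and Y = 1283 − 9P = 1203.20.
Y = 1203.20 is below potential 1258; expectations adjust and SRAS shifts right until Y = 1258.
Long run: on the new AD curve, 1258 = 1283 − 9P gives P = 2.78.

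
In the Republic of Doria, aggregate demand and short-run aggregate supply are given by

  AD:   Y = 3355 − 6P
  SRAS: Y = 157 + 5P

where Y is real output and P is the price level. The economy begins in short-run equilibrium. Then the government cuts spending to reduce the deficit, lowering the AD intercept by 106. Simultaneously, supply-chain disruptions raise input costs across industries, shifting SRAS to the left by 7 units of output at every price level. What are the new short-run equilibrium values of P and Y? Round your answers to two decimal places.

P = 281.73, Y = 1558.64

After both shocks: AD is Y = 3249 − 6P and SRAS is Y = 150 + 5P.
Setting them equal: 3099 = 11P, so P = 281.73.
Substituting into AD, Y = 1558.64.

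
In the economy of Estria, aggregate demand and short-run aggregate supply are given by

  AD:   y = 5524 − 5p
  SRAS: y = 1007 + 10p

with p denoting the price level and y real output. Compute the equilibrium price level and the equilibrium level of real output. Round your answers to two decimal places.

Set AD = SRAS: 5524 − 5p = 1007 + 10p, so 4517 = 15p and p = 301.13.
Substituting into AD, y = 5524 − 5p = 4018.33.

p = 301.13, y = 4018.33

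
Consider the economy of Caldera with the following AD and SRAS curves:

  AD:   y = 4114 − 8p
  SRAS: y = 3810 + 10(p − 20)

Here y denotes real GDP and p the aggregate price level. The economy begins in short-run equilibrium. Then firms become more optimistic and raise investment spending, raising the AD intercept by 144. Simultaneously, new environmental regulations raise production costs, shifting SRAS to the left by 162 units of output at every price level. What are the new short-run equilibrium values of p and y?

After both shocks: AD is y = 4258 − 8p and SRAS is y = 3448 + 10p.
Setting them equal: 810 = 18p, so p = 45.
y = 4258 − 8·45 = 3898.

p = 45, y = 3898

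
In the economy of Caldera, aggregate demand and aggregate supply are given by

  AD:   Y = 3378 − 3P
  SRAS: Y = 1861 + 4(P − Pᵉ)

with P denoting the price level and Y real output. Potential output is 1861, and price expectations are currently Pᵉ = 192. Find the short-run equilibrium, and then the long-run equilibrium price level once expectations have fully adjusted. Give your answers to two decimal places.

Short run: P = 326.43, Y = 2398.71. Long run: P = 505.67.

Short run: with Pᵉ = 192, SRAS is Y = 1093 + 4P. Setting AD = SRAS gives 2285 = 7P, so P = 326.43 and Y = 3378 − 3P = 2398.71.
Output 2398.71 is above potential 1861, so over time expected prices rise and SRAS shifts left until Y returns to 1861.
Long run: Y = 1861 on the AD curve gives 1861 = 3378 − 3P, so P = 505.67.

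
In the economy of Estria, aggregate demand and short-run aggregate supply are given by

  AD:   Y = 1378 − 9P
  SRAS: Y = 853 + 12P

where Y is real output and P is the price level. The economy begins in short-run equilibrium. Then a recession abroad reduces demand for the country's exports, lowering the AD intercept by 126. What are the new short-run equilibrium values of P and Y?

This is a negative demand shock: AD shifts left.
New AD: Y = 1252 − 9P.
Set AD = SRAS: 1252 − 9P = 853 + 12P, so 399 = 21P and P = 19.
Y = 1252 − 9·19 = 1081.

P = 19, Y = 1081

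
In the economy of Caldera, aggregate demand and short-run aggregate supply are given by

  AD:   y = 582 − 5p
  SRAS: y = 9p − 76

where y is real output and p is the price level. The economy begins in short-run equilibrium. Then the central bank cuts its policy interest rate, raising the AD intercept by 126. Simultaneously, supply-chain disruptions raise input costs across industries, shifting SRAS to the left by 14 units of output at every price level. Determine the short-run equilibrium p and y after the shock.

p = 57, y = 423

After both shocks: AD is y = 708 − 5p and SRAS is y = 9p − 90.
Setting them equal: 798 = 14p, so p = 57.
y = 708 − 5·57 = 423.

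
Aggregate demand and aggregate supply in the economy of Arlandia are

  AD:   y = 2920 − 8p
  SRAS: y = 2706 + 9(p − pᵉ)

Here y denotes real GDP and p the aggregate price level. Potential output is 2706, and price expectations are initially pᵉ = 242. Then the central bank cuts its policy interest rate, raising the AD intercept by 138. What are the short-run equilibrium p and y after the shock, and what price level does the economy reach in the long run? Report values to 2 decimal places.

Short run: p = 148.82, y = 1867.41. Long run: p = 44.00.

AD shifts right: new AD is y = 3058 − 8p. With pᵉ = 242, SRAS is y = 528 + 9p.
Short run: 3058 − 8p = 528 + 9p gives 2530 = 17p, so p = 148.82 and y = 3058 − 8p = 1867.41.
y = 1867.41 is below potential 2706; expectations adjust and SRAS shifts right until y = 2706.
Long run: on the new AD curve, 2706 = 3058 − 8p gives p = 44.00.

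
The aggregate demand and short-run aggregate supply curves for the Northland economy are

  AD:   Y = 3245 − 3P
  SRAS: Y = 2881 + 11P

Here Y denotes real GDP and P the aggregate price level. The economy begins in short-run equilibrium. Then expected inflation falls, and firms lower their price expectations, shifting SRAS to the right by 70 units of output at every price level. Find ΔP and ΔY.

This is a positive supply shock: SRAS shifts right.
New SRAS: Y = 2951 + 11P.
Set AD = SRAS: 3245 − 3P = 2951 + 11P, so 294 = 14P and P = 21.
Y = 3245 − 3·21 = 3182.
Initially P = 26, Y = 3167, so ΔP = -5 and ΔY = +15.

ΔP = -5, ΔY = +15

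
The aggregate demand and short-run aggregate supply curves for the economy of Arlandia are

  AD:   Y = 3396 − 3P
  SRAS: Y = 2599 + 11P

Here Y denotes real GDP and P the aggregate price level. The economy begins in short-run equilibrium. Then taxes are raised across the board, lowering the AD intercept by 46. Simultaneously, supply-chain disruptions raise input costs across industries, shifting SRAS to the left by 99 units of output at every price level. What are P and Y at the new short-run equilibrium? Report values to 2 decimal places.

After both shocks: AD is Y = 3350 − 3P and SRAS is Y = 2500 + 11P.
Setting them equal: 850 = 14P, so P = 60.71.
Substituting into AD, Y = 3167.86.

P = 60.71, Y = 3167.86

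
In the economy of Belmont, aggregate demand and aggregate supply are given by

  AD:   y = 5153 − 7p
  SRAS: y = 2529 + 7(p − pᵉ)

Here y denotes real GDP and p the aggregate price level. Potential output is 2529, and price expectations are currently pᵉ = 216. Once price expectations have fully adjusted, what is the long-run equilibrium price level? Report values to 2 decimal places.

Long-run p = 374.86

Short run: with pᵉ = 216, SRAS is y = 1017 + 7p. Setting AD = SRAS gives 4136 = 14p, so p = 295.43 and y = 5153 − 7p = 3085.00.
Output 3085.00 is above potential 2529, so over time expected prices rise and SRAS shifts left until y returns to 2529.
Long run: y = 2529 on the AD curve gives 2529 = 5153 − 7p, so p = 374.86.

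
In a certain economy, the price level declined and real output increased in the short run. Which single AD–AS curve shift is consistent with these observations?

SRAS shifted right

P fell and Y rose. An AD shift moves P and Y in the same direction; an SRAS shift moves them in opposite directions.
Here P and Y moved in opposite directions, so the SRAS curve shifted.
Since Y rose, SRAS shifted right.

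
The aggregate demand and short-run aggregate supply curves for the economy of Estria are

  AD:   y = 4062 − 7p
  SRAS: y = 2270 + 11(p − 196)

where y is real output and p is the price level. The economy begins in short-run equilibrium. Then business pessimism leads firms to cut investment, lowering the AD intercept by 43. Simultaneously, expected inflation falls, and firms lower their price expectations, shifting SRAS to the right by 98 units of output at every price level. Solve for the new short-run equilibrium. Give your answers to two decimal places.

After both shocks: AD is y = 4019 − 7p and SRAS is y = 212 + 11p.
Setting them equal: 3807 = 18p, so p = 211.50.
Substituting into AD, y = 2538.50.

p = 211.50, y = 2538.50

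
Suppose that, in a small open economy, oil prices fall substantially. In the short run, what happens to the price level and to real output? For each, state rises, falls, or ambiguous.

This is a favourable supply shock: SRAS shifts right.
Moving along the downward-sloping AD curve, P falls and Y rises.

Price level: falls; output: rises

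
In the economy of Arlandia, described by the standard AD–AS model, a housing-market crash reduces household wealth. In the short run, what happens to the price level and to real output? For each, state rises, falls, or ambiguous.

This is a negative demand shock: AD shifts left.
Moving along the upward-sloping SRAS curve, P falls and Y falls.

Price level: falls; output: falls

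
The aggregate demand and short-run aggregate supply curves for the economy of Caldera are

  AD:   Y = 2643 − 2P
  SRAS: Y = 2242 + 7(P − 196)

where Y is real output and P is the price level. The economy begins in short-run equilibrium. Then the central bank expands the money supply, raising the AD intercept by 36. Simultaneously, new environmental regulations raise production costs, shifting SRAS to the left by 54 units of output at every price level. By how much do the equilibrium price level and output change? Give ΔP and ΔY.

ΔP = +10, ΔY = +16

After both shocks: AD is Y = 2679 − 2P and SRAS is Y = 816 + 7P.
Setting them equal: 1863 = 9P, so P = 207.
Y = 2679 − 2·207 = 2265.
Initially P = 197, Y = 2249, so ΔP = +10 and ΔY = +16.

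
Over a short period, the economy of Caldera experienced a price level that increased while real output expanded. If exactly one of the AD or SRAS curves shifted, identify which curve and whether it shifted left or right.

AD shifted right

P rose and Y rose. An AD shift moves P and Y in the same direction; an SRAS shift moves them in opposite directions.
Here P and Y moved in the same direction, so the AD curve shifted.
Since Y rose, AD shifted right.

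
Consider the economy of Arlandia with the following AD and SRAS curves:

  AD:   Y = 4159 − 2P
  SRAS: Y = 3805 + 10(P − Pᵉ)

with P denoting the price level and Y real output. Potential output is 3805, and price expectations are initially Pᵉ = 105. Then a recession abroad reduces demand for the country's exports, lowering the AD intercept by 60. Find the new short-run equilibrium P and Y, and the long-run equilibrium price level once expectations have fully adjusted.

Short run: P = 112, Y = 3875. Long run: P = 147.

AD shifts left: new AD is Y = 4099 − 2P. With Pᵉ = 105, SRAS is Y = 2755 + 10P.
Short run: 4099 − 2P = 2755 + 10P gives 1344 = 12P, so P = 112 and Y = 4099 − 2·112 = 3875.
Y = 3875 is above potential 3805; expectations adjust and SRAS shifts left until Y = 3805.
Long run: on the new AD curve, 3805 = 4099 − 2P gives P = 147.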